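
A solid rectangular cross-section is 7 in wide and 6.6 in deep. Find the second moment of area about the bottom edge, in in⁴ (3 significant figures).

I_base ≈ 671 in⁴

The section: 7 × 6.6, A = 46.2 in², y = 3.3 in, Ī = 167.71 in⁴.
Transfer it to the bottom edge using Ī + A·d² with d = y − 0:
  the section: d = 3.3 in → contributes +670.82 in⁴
Total I = 670.82 in⁴.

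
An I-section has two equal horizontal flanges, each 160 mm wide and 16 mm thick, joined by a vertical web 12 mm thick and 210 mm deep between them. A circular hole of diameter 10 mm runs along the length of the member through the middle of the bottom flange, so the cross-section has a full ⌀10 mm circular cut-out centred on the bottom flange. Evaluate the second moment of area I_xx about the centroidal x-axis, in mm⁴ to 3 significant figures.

Decompose the section into non-overlapping parts with the origin at the bottom-left of its bounding rectangle.
Bottom flange: 160 × 16, A = 2 560 mm², y = 8 mm, Ī = 54 613 mm⁴.
Web: 12 × 210, A = 2 520 mm², y = 121 mm, Ī = 9 261 000 mm⁴.
Top flange: 160 × 16, A = 2 560 mm², y = 234 mm, Ī = 54 613 mm⁴.
Hole (subtracted): ⌀10, A = 78.54 mm², y = 8 mm, Ī = 490.87 mm⁴.
Centroid: ȳ = ΣA·y / ΣA = 122.17 mm.
Transfer each piece to the centroidal x-axis using Ī + A·d² with d = y − 122.17:
  bottom flange: d = -114.17 mm → contributes +33 425 845 mm⁴
  web: d = -1.1737 mm → contributes +9 264 472 mm⁴
  top flange: d = 111.83 mm → contributes +32 067 715 mm⁴
  hole: d = -114.17 mm → contributes −1 024 307 mm⁴
Total I = 73 733 724 mm⁴.

I_xx ≈ 7.37 × 10⁷ mm⁴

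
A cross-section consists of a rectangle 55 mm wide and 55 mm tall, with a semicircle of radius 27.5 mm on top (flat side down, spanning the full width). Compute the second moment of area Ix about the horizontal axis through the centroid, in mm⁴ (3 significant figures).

Ix ≈ 2.13 × 10⁶ mm⁴

Break the section into simple shapes (no overlaps), measuring from the bottom-left corner of the bounding box.
Rectangular body: 55 × 55, A = 3 025 mm², y = 27.5 mm, Ī = 762 552 mm⁴.
Semicircular cap: semicircle r = 27.5, A = 1187.9 mm², y = 66.671 mm, Ī = 62 772 mm⁴.
Centroid: ȳ = ΣA·y / ΣA = 38.545 mm.
Transfer each piece to the horizontal axis through the centroid using Ī + A·d² with d = y − 38.545:
  rectangular body: d = -11.045 mm → contributes +1 131 587 mm⁴
  semicircular cap: d = 28.126 mm → contributes +1 002 512 mm⁴
Total I = 2 134 100 mm⁴.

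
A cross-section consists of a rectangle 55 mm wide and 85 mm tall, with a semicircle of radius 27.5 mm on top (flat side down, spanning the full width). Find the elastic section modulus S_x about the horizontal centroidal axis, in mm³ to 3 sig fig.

S_x ≈ 9.58 × 10⁴ mm³

Decompose the section into non-overlapping parts with the origin at the bottom-left of its bounding rectangle.
Rectangular body: 55 × 85, A = 4 675 mm², y = 42.5 mm, Ī = 2 814 740 mm⁴.
Semicircular cap: semicircle r = 27.5, A = 1187.9 mm², y = 96.671 mm, Ī = 62 772 mm⁴.
Centroid: ȳ = ΣA·y / ΣA = 53.476 mm.
Transfer each piece to the horizontal centroidal axis using Ī + A·d² with d = y − 53.476:
  rectangular body: d = -10.976 mm → contributes +3 377 942 mm⁴
  semicircular cap: d = 43.195 mm → contributes +2 279 236 mm⁴
Total I = 5 657 178 mm⁴.
Extreme fibre distance c = 59.024 mm; S = I/c = 95 845 mm³.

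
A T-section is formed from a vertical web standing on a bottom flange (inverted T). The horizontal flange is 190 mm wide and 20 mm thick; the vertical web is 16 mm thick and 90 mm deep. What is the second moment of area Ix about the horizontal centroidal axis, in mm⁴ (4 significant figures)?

Split into non-overlapping primitives; take the origin at the lower-left of the bounding box.
Flange: 190 × 20, A = 3 800 mm², y = 10 mm, Ī = 126 667 mm⁴.
Web: 16 × 90, A = 1 440 mm², y = 65 mm, Ī = 972 000 mm⁴.
Centroid: ȳ = ΣA·y / ΣA = 25.1145 mm.
Transfer each piece to the horizontal centroidal axis using Ī + A·d² with d = y − 25.1145:
  flange: d = -15.1145 mm → contributes +994 770 mm⁴
  web: d = 39.8855 mm → contributes +3 262 828 mm⁴
Total I = 4 257 598 mm⁴.

Ix ≈ 4.258 × 10⁶ mm⁴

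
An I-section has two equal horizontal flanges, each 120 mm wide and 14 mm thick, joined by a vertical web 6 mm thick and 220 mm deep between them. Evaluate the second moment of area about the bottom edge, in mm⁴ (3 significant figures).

Treat the section as a set of non-overlapping primitives; coordinates are from the bounding-box lower-left.
Bottom flange: 120 × 14, A = 1 680 mm², y = 7 mm, Ī = 27 440 mm⁴.
Web: 6 × 220, A = 1 320 mm², y = 124 mm, Ī = 5 324 000 mm⁴.
Top flange: 120 × 14, A = 1 680 mm², y = 241 mm, Ī = 27 440 mm⁴.
Transfer each piece to a horizontal axis along the bottom face using Ī + A·d² with d = y − 0:
  bottom flange: d = 7 mm → contributes +109 760 mm⁴
  web: d = 124 mm → contributes +25 620 320 mm⁴
  top flange: d = 241 mm → contributes +97 603 520 mm⁴
Total I = 123 333 600 mm⁴.

I_base ≈ 1.23 × 10⁸ mm⁴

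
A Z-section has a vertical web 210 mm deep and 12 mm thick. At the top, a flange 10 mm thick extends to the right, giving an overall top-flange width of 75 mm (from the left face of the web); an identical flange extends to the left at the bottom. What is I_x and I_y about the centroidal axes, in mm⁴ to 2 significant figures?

Split into non-overlapping primitives; take the origin at the lower-left of the bounding box.
Web: 12 × 210, A = 2 520 mm², y = 105 mm, Ī = 9 261 000 mm⁴.
Top flange (beyond web): 63 × 10, A = 630 mm², y = 205 mm, Ī = 5 250 mm⁴.
Bottom flange (beyond web): 63 × 10, A = 630 mm², y = 5 mm, Ī = 5 250 mm⁴.
Centroid: ȳ = ΣA·y / ΣA = 105 mm.
Transfer each piece to the centroidal x-axis using Ī + A·d² with d = y − 105:
  web: d = 0 mm → contributes +9 261 000 mm⁴
  top flange (beyond web): d = 100 mm → contributes +6 305 250 mm⁴
  bottom flange (beyond web): d = -100 mm → contributes +6 305 250 mm⁴
Total I = 21 871 500 mm⁴.
For the y-axis: x̄ = 69 mm.
Repeating about the centroidal y-axis gives I_y = 2 218 860 mm⁴.

I_x ≈ 2.2 × 10⁷ mm⁴, I_y ≈ 2.2 × 10⁶ mm⁴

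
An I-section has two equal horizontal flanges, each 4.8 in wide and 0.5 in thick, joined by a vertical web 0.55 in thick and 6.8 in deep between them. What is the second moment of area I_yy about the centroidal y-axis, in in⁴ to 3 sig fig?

Treat the section as a set of non-overlapping primitives; coordinates are from the bounding-box lower-left.
Bottom flange: 4.8 × 0.5, A = 2.4 in², x = 2.4 in, Ī = 4.608 in⁴.
Web: 0.55 × 6.8, A = 3.74 in², x = 2.4 in, Ī = 0.094279 in⁴.
Top flange: 4.8 × 0.5, A = 2.4 in², x = 2.4 in, Ī = 4.608 in⁴.
By symmetry the centroid is at mid-width, x̄ = 2.4 in.
All pieces are centred on the centroidal y-axis, so I = ΣĪ = 9.3103 in⁴.

I_yy ≈ 9.31 in⁴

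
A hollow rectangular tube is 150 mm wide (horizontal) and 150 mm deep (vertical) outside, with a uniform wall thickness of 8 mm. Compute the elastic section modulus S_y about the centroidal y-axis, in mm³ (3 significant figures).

Treat the section as a set of non-overlapping primitives; coordinates are from the bounding-box lower-left.
Outer rectangle: 150 × 150, A = 22 500 mm², x = 75 mm, Ī = 42 187 500 mm⁴.
Inner void (subtracted): 134 × 134, A = 17 956 mm², x = 75 mm, Ī = 26 868 161 mm⁴.
By symmetry the centroid is at mid-width, x̄ = 75 mm.
All pieces are centred on the centroidal y-axis, so I = ΣĪ (holes subtracted) = 15 319 339 mm⁴.
Extreme fibre distance c = 75 mm; S = I/c = 204 258 mm³.

S_y ≈ 2.04 × 10⁵ mm³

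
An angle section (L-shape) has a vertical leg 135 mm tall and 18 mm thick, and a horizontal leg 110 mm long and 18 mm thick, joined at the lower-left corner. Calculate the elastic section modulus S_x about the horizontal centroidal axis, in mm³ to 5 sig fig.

Break the section into simple shapes (no overlaps), measuring from the bottom-left corner of the bounding box.
Vertical leg: 18 × 135, A = 2 430 mm², y = 67.5 mm, Ī = 3 690 563 mm⁴.
Horizontal leg (remainder): 92 × 18, A = 1 656 mm², y = 9 mm, Ī = 44 712 mm⁴.
Centroid: ȳ = ΣA·y / ΣA = 43.79075 mm.
Transfer each piece to the horizontal centroidal axis using Ī + A·d² with d = y − 43.79075:
  vertical leg: d = 23.70925 mm → contributes +5 056 535 mm⁴
  horizontal leg (remainder): d = -34.79075 mm → contributes +2 049 128 mm⁴
Total I = 7 105 663 mm⁴.
Extreme fibre distance c = 91.20925 mm; S = I/c = 77905.07 mm³.

S_x ≈ 7.7905 × 10⁴ mm³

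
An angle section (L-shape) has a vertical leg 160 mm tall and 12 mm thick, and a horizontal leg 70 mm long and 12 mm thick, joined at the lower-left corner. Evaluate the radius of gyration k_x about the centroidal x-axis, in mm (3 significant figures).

Split into non-overlapping primitives; take the origin at the lower-left of the bounding box.
Vertical leg: 12 × 160, A = 1 920 mm², y = 80 mm, Ī = 4 096 000 mm⁴.
Horizontal leg (remainder): 58 × 12, A = 696 mm², y = 6 mm, Ī = 8 352 mm⁴.
Centroid: ȳ = ΣA·y / ΣA = 60.312 mm.
Transfer each piece to the centroidal x-axis using Ī + A·d² with d = y − 60.312:
  vertical leg: d = 19.688 mm → contributes +4 840 231 mm⁴
  horizontal leg (remainder): d = -54.312 mm → contributes +2 061 403 mm⁴
Total I = 6 901 633 mm⁴.
Radius of gyration: k = √(I/A) = √(6 901 633 / 2 616) = 51.364 mm.

k_x ≈ 51.4 mm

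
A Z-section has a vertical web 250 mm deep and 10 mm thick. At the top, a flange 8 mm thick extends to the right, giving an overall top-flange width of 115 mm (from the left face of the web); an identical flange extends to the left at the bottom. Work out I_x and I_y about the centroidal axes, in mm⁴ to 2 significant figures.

Decompose the section into non-overlapping parts with the origin at the bottom-left of its bounding rectangle.
Web: 10 × 250, A = 2 500 mm², y = 125 mm, Ī = 13 020 833 mm⁴.
Top flange (beyond web): 105 × 8, A = 840 mm², y = 246 mm, Ī = 4 480 mm⁴.
Bottom flange (beyond web): 105 × 8, A = 840 mm², y = 4 mm, Ī = 4 480 mm⁴.
Centroid: ȳ = ΣA·y / ΣA = 125 mm.
Transfer each piece to the centroidal x-axis using Ī + A·d² with d = y − 125:
  web: d = 0 mm → contributes +13 020 833 mm⁴
  top flange (beyond web): d = 121 mm → contributes +12 302 920 mm⁴
  bottom flange (beyond web): d = -121 mm → contributes +12 302 920 mm⁴
Total I = 37 626 673 mm⁴.
For the y-axis: x̄ = 110 mm.
Repeating about the centroidal y-axis gives I_y = 7 118 833 mm⁴.

I_x ≈ 3.8 × 10⁷ mm⁴, I_y ≈ 7.1 × 10⁶ mm⁴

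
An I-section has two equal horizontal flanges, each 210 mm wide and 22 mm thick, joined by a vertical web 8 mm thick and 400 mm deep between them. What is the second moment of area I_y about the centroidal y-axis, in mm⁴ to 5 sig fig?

Split into non-overlapping primitives; take the origin at the lower-left of the bounding box.
Bottom flange: 210 × 22, A = 4 620 mm², x = 105 mm, Ī = 16 978 500 mm⁴.
Web: 8 × 400, A = 3 200 mm², x = 105 mm, Ī = 17066.67 mm⁴.
Top flange: 210 × 22, A = 4 620 mm², x = 105 mm, Ī = 16 978 500 mm⁴.
By symmetry the centroid is at mid-width, x̄ = 105 mm.
All pieces are centred on the centroidal y-axis, so I = ΣĪ = 33 974 067 mm⁴.

I_y ≈ 3.3974 × 10⁷ mm⁴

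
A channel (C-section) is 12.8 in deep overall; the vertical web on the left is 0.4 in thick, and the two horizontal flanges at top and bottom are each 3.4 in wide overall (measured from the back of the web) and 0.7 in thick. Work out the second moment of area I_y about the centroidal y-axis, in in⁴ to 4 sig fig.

I_y ≈ 9.886 in⁴

Split into non-overlapping primitives; take the origin at the lower-left of the bounding box.
Web: 0.4 × 12.8, A = 5.12 in², x = 0.2 in, Ī = 0.0682667 in⁴.
Top flange (beyond web): 3 × 0.7, A = 2.1 in², x = 1.9 in, Ī = 1.575 in⁴.
Bottom flange (beyond web): 3 × 0.7, A = 2.1 in², x = 1.9 in, Ī = 1.575 in⁴.
Centroid: x̄ = ΣA·x / ΣA = 0.966094 in.
Transfer each piece to the centroidal y-axis using Ī + A·d² with d = x − 0.966094:
  web: d = -0.766094 in → contributes +3.0732 in⁴
  top flange (beyond web): d = 0.933906 in → contributes +3.40658 in⁴
  bottom flange (beyond web): d = 0.933906 in → contributes +3.40658 in⁴
Total I = 9.88635 in⁴.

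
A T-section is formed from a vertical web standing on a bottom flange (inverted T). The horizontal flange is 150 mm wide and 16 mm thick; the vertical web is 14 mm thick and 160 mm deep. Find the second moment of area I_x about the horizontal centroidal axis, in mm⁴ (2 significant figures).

I_x ≈ 1.4 × 10⁷ mm⁴

Decompose the section into non-overlapping parts with the origin at the bottom-left of its bounding rectangle.
Flange: 150 × 16, A = 2 400 mm², y = 8 mm, Ī = 51 200 mm⁴.
Web: 14 × 160, A = 2 240 mm², y = 96 mm, Ī = 4 778 667 mm⁴.
Centroid: ȳ = ΣA·y / ΣA = 50.48 mm.
Transfer each piece to the horizontal centroidal axis using Ī + A·d² with d = y − 50.48:
  flange: d = -42.48 mm → contributes +4 382 683 mm⁴
  web: d = 45.52 mm → contributes +9 419 542 mm⁴
Total I = 13 802 225 mm⁴.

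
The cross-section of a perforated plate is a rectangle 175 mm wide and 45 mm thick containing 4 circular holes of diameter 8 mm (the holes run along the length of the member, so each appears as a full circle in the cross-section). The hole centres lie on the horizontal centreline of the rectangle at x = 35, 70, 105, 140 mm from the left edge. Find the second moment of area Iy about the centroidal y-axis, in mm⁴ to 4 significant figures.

Decompose the section into non-overlapping parts with the origin at the bottom-left of its bounding rectangle.
Plate: 175 × 45, A = 7 875 mm², x = 87.5 mm, Ī = 20 097 656 mm⁴.
Hole 1 (subtracted): ⌀8, A = 50.2655 mm², x = 35 mm, Ī = 201.062 mm⁴.
Hole 2 (subtracted): ⌀8, A = 50.2655 mm², x = 70 mm, Ī = 201.062 mm⁴.
Hole 3 (subtracted): ⌀8, A = 50.2655 mm², x = 105 mm, Ī = 201.062 mm⁴.
Hole 4 (subtracted): ⌀8, A = 50.2655 mm², x = 140 mm, Ī = 201.062 mm⁴.
By symmetry the centroid is at mid-width, x̄ = 87.5 mm.
Transfer each piece to the centroidal y-axis using Ī + A·d² with d = x − 87.5:
  plate: d = 0 mm → contributes +20 097 656 mm⁴
  hole 1: d = -52.5 mm → contributes −138 745 mm⁴
  hole 2: d = -17.5 mm → contributes −15594.9 mm⁴
  hole 3: d = 17.5 mm → contributes −15594.9 mm⁴
  hole 4: d = 52.5 mm → contributes −138 745 mm⁴
Total I = 19 788 976 mm⁴.

Iy ≈ 1.979 × 10⁷ mm⁴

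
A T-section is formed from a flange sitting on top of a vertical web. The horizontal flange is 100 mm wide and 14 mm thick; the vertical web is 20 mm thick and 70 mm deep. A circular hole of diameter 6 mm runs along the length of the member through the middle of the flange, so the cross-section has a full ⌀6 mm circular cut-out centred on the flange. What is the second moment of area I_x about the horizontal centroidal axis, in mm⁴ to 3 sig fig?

Break the section into simple shapes (no overlaps), measuring from the bottom-left corner of the bounding box.
Flange: 100 × 14, A = 1 400 mm², y = 77 mm, Ī = 22 867 mm⁴.
Web: 20 × 70, A = 1 400 mm², y = 35 mm, Ī = 571 667 mm⁴.
Hole (subtracted): ⌀6, A = 28.274 mm², y = 77 mm, Ī = 63.617 mm⁴.
Centroid: ȳ = ΣA·y / ΣA = 55.786 mm.
Transfer each piece to the horizontal centroidal axis using Ī + A·d² with d = y − 55.786:
  flange: d = 21.214 mm → contributes +652 927 mm⁴
  web: d = -20.786 mm → contributes +1 176 535 mm⁴
  hole: d = 21.214 mm → contributes −12 788 mm⁴
Total I = 1 816 674 mm⁴.

I_x ≈ 1.82 × 10⁶ mm⁴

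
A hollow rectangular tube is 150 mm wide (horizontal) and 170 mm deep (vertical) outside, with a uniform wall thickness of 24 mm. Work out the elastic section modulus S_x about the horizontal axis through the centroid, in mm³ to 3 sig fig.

S_x ≈ 5.41 × 10⁵ mm³

Treat the section as a set of non-overlapping primitives; coordinates are from the bounding-box lower-left.
Outer rectangle: 150 × 170, A = 25 500 mm², y = 85 mm, Ī = 61 412 500 mm⁴.
Inner void (subtracted): 102 × 122, A = 12 444 mm², y = 85 mm, Ī = 15 434 708 mm⁴.
By symmetry the centroid is at mid-height, ȳ = 85 mm.
All pieces are centred on the horizontal axis through the centroid, so I = ΣĪ (holes subtracted) = 45 977 792 mm⁴.
Extreme fibre distance c = 85 mm; S = I/c = 540 915 mm³.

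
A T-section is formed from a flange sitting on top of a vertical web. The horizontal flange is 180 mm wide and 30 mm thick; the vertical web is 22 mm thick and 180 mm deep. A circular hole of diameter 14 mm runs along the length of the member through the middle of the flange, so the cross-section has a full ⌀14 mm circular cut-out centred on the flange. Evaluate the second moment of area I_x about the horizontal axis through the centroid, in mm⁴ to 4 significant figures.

Break the section into simple shapes (no overlaps), measuring from the bottom-left corner of the bounding box.
Flange: 180 × 30, A = 5 400 mm², y = 195 mm, Ī = 405 000 mm⁴.
Web: 22 × 180, A = 3 960 mm², y = 90 mm, Ī = 10 692 000 mm⁴.
Hole (subtracted): ⌀14, A = 153.938 mm², y = 195 mm, Ī = 1885.74 mm⁴.
Centroid: ȳ = ΣA·y / ΣA = 149.834 mm.
Transfer each piece to the horizontal axis through the centroid using Ī + A·d² with d = y − 149.834:
  flange: d = 45.1659 mm → contributes +11 420 772 mm⁴
  web: d = -59.8341 mm → contributes +24 869 277 mm⁴
  hole: d = 45.1659 mm → contributes −315 913 mm⁴
Total I = 35 974 136 mm⁴.

I_x ≈ 3.597 × 10⁷ mm⁴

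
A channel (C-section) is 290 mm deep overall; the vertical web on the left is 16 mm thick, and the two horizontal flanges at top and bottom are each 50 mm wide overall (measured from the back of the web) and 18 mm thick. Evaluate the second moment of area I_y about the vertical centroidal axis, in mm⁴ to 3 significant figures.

I_y ≈ 8.22 × 10⁵ mm⁴

Split into non-overlapping primitives; take the origin at the lower-left of the bounding box.
Web: 16 × 290, A = 4 640 mm², x = 8 mm, Ī = 98 987 mm⁴.
Top flange (beyond web): 34 × 18, A = 612 mm², x = 33 mm, Ī = 58 956 mm⁴.
Bottom flange (beyond web): 34 × 18, A = 612 mm², x = 33 mm, Ī = 58 956 mm⁴.
Centroid: x̄ = ΣA·x / ΣA = 13.218 mm.
Transfer each piece to the vertical centroidal axis using Ī + A·d² with d = x − 13.218:
  web: d = -5.2183 mm → contributes +225 336 mm⁴
  top flange (beyond web): d = 19.782 mm → contributes +298 442 mm⁴
  bottom flange (beyond web): d = 19.782 mm → contributes +298 442 mm⁴
Total I = 822 219 mm⁴.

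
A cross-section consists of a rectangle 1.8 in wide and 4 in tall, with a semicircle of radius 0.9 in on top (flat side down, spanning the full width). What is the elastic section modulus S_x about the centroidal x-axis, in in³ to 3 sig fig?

S_x ≈ 6.22 in³

Treat the section as a set of non-overlapping primitives; coordinates are from the bounding-box lower-left.
Rectangular body: 1.8 × 4, A = 7.2 in², y = 2 in, Ī = 9.6 in⁴.
Semicircular cap: semicircle r = 0.9, A = 1.2723 in², y = 4.382 in, Ī = 0.072012 in⁴.
Centroid: ȳ = ΣA·y / ΣA = 2.3577 in.
Transfer each piece to the centroidal x-axis using Ī + A·d² with d = y − 2.3577:
  rectangular body: d = -0.35772 in → contributes +10.521 in⁴
  semicircular cap: d = 2.0243 in → contributes +5.2856 in⁴
Total I = 15.807 in⁴.
Extreme fibre distance c = 2.5423 in; S = I/c = 6.2176 in³.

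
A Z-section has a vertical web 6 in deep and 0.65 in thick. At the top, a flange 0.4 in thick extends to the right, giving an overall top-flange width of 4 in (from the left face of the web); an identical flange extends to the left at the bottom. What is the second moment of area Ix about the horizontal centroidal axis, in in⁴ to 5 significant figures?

Treat the section as a set of non-overlapping primitives; coordinates are from the bounding-box lower-left.
Web: 0.65 × 6, A = 3.9 in², y = 3 in, Ī = 11.7 in⁴.
Top flange (beyond web): 3.35 × 0.4, A = 1.34 in², y = 5.8 in, Ī = 0.01786667 in⁴.
Bottom flange (beyond web): 3.35 × 0.4, A = 1.34 in², y = 0.2 in, Ī = 0.01786667 in⁴.
Centroid: ȳ = ΣA·y / ΣA = 3 in.
Transfer each piece to the horizontal centroidal axis using Ī + A·d² with d = y − 3:
  web: d = 0 in → contributes +11.7 in⁴
  top flange (beyond web): d = 2.8 in → contributes +10.52347 in⁴
  bottom flange (beyond web): d = -2.8 in → contributes +10.52347 in⁴
Total I = 32.74693 in⁴.

Ix ≈ 32.747 in⁴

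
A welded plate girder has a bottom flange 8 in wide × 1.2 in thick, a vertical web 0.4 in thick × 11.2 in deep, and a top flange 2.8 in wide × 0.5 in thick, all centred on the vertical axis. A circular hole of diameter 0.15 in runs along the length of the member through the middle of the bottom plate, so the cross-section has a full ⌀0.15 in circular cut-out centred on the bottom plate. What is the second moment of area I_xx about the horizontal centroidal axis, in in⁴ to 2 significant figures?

I_xx ≈ 290 in⁴

Decompose the section into non-overlapping parts with the origin at the bottom-left of its bounding rectangle.
Bottom plate: 8 × 1.2, A = 9.6 in², y = 0.6 in, Ī = 1.152 in⁴.
Web plate: 0.4 × 11.2, A = 4.48 in², y = 6.8 in, Ī = 46.83 in⁴.
Top plate: 2.8 × 0.5, A = 1.4 in², y = 12.65 in, Ī = 0.02917 in⁴.
Hole (subtracted): ⌀0.15, A = 0.01767 in², y = 0.6 in, Ī = 0.00002485 in⁴.
Centroid: ȳ = ΣA·y / ΣA = 3.487 in.
Transfer each piece to the horizontal centroidal axis using Ī + A·d² with d = y − 3.487:
  bottom plate: d = -2.887 in → contributes +81.19 in⁴
  web plate: d = 3.313 in → contributes +95.99 in⁴
  top plate: d = 9.163 in → contributes +117.6 in⁴
  hole: d = -2.887 in → contributes −0.1474 in⁴
Total I = 294.6 in⁴.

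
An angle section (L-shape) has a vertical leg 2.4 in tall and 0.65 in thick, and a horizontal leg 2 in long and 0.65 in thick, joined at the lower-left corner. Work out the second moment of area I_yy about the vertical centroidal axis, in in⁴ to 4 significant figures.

I_yy ≈ 0.7498 in⁴

Treat the section as a set of non-overlapping primitives; coordinates are from the bounding-box lower-left.
Vertical leg: 0.65 × 2.4, A = 1.56 in², x = 0.325 in, Ī = 0.054925 in⁴.
Horizontal leg (remainder): 1.35 × 0.65, A = 0.8775 in², x = 1.325 in, Ī = 0.13327 in⁴.
Centroid: x̄ = ΣA·x / ΣA = 0.685 in.
Transfer each piece to the vertical centroidal axis using Ī + A·d² with d = x − 0.685:
  vertical leg: d = -0.36 in → contributes +0.257101 in⁴
  horizontal leg (remainder): d = 0.64 in → contributes +0.492694 in⁴
Total I = 0.749795 in⁴.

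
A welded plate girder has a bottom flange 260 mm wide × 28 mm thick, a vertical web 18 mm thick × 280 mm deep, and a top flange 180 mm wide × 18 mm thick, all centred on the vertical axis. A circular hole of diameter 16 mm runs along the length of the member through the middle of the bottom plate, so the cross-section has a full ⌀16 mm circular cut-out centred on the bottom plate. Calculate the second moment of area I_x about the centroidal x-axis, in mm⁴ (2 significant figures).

Treat the section as a set of non-overlapping primitives; coordinates are from the bounding-box lower-left.
Bottom plate: 260 × 28, A = 7 280 mm², y = 14 mm, Ī = 475 627 mm⁴.
Web plate: 18 × 280, A = 5 040 mm², y = 168 mm, Ī = 32 928 000 mm⁴.
Top plate: 180 × 18, A = 3 240 mm², y = 317 mm, Ī = 87 480 mm⁴.
Hole (subtracted): ⌀16, A = 201.1 mm², y = 14 mm, Ī = 3 217 mm⁴.
Centroid: ȳ = ΣA·y / ΣA = 128.5 mm.
Transfer each piece to the centroidal x-axis using Ī + A·d² with d = y − 128.5:
  bottom plate: d = -114.5 mm → contributes +95 840 284 mm⁴
  web plate: d = 39.55 mm → contributes +40 810 295 mm⁴
  top plate: d = 188.5 mm → contributes +115 269 111 mm⁴
  hole: d = -114.5 mm → contributes −2 637 036 mm⁴
Total I = 249 282 654 mm⁴.

I_x ≈ 2.5 × 10⁸ mm⁴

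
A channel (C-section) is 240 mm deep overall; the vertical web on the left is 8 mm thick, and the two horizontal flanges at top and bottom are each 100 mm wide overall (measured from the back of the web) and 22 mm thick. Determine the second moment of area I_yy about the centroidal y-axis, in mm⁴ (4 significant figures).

Decompose the section into non-overlapping parts with the origin at the bottom-left of its bounding rectangle.
Web: 8 × 240, A = 1 920 mm², x = 4 mm, Ī = 10 240 mm⁴.
Top flange (beyond web): 92 × 22, A = 2 024 mm², x = 54 mm, Ī = 1 427 595 mm⁴.
Bottom flange (beyond web): 92 × 22, A = 2 024 mm², x = 54 mm, Ī = 1 427 595 mm⁴.
Centroid: x̄ = ΣA·x / ΣA = 37.9142 mm.
Transfer each piece to the centroidal y-axis using Ī + A·d² with d = x − 37.9142:
  web: d = -33.9142 mm → contributes +2 218 573 mm⁴
  top flange (beyond web): d = 16.0858 mm → contributes +1 951 310 mm⁴
  bottom flange (beyond web): d = 16.0858 mm → contributes +1 951 310 mm⁴
Total I = 6 121 193 mm⁴.

I_yy ≈ 6.121 × 10⁶ mm⁴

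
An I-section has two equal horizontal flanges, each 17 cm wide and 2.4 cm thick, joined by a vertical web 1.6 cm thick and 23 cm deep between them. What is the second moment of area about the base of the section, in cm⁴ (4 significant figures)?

Split into non-overlapping primitives; take the origin at the lower-left of the bounding box.
Bottom flange: 17 × 2.4, A = 40.8 cm², y = 1.2 cm, Ī = 19.584 cm⁴.
Web: 1.6 × 23, A = 36.8 cm², y = 13.9 cm, Ī = 1622.27 cm⁴.
Top flange: 17 × 2.4, A = 40.8 cm², y = 26.6 cm, Ī = 19.584 cm⁴.
Transfer each piece to a horizontal axis along the bottom face using Ī + A·d² with d = y − 0:
  bottom flange: d = 1.2 cm → contributes +78.336 cm⁴
  web: d = 13.9 cm → contributes +8732.39 cm⁴
  top flange: d = 26.6 cm → contributes +28 888 cm⁴
Total I = 37698.8 cm⁴.

I_base ≈ 3.770 × 10⁴ cm⁴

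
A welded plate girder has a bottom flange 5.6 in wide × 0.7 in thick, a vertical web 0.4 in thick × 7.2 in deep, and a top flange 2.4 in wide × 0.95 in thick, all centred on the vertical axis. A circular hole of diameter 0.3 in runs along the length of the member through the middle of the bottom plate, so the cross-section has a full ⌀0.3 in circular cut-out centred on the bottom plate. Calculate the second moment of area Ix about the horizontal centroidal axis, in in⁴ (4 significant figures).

Treat the section as a set of non-overlapping primitives; coordinates are from the bounding-box lower-left.
Bottom plate: 5.6 × 0.7, A = 3.92 in², y = 0.35 in, Ī = 0.160067 in⁴.
Web plate: 0.4 × 7.2, A = 2.88 in², y = 4.3 in, Ī = 12.4416 in⁴.
Top plate: 2.4 × 0.95, A = 2.28 in², y = 8.375 in, Ī = 0.171475 in⁴.
Hole (subtracted): ⌀0.3, A = 0.0706858 in², y = 0.35 in, Ī = 0.000397608 in⁴.
Centroid: ȳ = ΣA·y / ΣA = 3.64359 in.
Transfer each piece to the horizontal centroidal axis using Ī + A·d² with d = y − 3.64359:
  bottom plate: d = -3.29359 in → contributes +42.6832 in⁴
  web plate: d = 0.656409 in → contributes +13.6825 in⁴
  top plate: d = 4.73141 in → contributes +51.2121 in⁴
  hole: d = -3.29359 in → contributes −0.767179 in⁴
Total I = 106.811 in⁴.

Ix ≈ 106.8 in⁴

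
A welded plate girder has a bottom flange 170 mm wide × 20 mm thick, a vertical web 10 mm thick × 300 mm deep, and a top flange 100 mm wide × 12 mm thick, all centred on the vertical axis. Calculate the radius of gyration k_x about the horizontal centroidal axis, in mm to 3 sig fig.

k_x ≈ 127 mm

Split into non-overlapping primitives; take the origin at the lower-left of the bounding box.
Bottom plate: 170 × 20, A = 3 400 mm², y = 10 mm, Ī = 113 333 mm⁴.
Web plate: 10 × 300, A = 3 000 mm², y = 170 mm, Ī = 22 500 000 mm⁴.
Top plate: 100 × 12, A = 1 200 mm², y = 326 mm, Ī = 14 400 mm⁴.
Centroid: ȳ = ΣA·y / ΣA = 123.05 mm.
Transfer each piece to the horizontal centroidal axis using Ī + A·d² with d = y − 123.05:
  bottom plate: d = -113.05 mm → contributes +43 568 385 mm⁴
  web plate: d = 46.947 mm → contributes +29 112 166 mm⁴
  top plate: d = 202.95 mm → contributes +49 439 561 mm⁴
Total I = 122 120 112 mm⁴.
Radius of gyration: k = √(I/A) = √(122 120 112 / 7 600) = 126.76 mm.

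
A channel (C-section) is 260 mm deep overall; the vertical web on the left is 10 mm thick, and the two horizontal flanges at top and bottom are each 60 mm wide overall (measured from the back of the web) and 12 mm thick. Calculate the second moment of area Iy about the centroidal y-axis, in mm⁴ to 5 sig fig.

Iy ≈ 1.0106 × 10⁶ mm⁴

Decompose the section into non-overlapping parts with the origin at the bottom-left of its bounding rectangle.
Web: 10 × 260, A = 2 600 mm², x = 5 mm, Ī = 21666.67 mm⁴.
Top flange (beyond web): 50 × 12, A = 600 mm², x = 35 mm, Ī = 125 000 mm⁴.
Bottom flange (beyond web): 50 × 12, A = 600 mm², x = 35 mm, Ī = 125 000 mm⁴.
Centroid: x̄ = ΣA·x / ΣA = 14.47368 mm.
Transfer each piece to the centroidal y-axis using Ī + A·d² with d = x − 14.47368:
  web: d = -9.473684 mm → contributes +255018.5 mm⁴
  top flange (beyond web): d = 20.52632 mm → contributes +377797.8 mm⁴
  bottom flange (beyond web): d = 20.52632 mm → contributes +377797.8 mm⁴
Total I = 1 010 614 mm⁴.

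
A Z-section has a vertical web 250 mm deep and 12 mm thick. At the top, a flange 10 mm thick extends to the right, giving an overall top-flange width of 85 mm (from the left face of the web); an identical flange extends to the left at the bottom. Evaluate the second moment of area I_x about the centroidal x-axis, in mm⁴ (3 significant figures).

Treat the section as a set of non-overlapping primitives; coordinates are from the bounding-box lower-left.
Web: 12 × 250, A = 3 000 mm², y = 125 mm, Ī = 15 625 000 mm⁴.
Top flange (beyond web): 73 × 10, A = 730 mm², y = 245 mm, Ī = 6083.3 mm⁴.
Bottom flange (beyond web): 73 × 10, A = 730 mm², y = 5 mm, Ī = 6083.3 mm⁴.
Centroid: ȳ = ΣA·y / ΣA = 125 mm.
Transfer each piece to the centroidal x-axis using Ī + A·d² with d = y − 125:
  web: d = 0 mm → contributes +15 625 000 mm⁴
  top flange (beyond web): d = 120 mm → contributes +10 518 083 mm⁴
  bottom flange (beyond web): d = -120 mm → contributes +10 518 083 mm⁴
Total I = 36 661 167 mm⁴.

I_x ≈ 3.67 × 10⁷ mm⁴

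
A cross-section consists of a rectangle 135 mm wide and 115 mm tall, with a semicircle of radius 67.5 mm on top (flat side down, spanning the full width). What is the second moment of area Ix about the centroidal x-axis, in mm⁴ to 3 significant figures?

Ix ≈ 5.57 × 10⁷ mm⁴

Break the section into simple shapes (no overlaps), measuring from the bottom-left corner of the bounding box.
Rectangular body: 135 × 115, A = 15 525 mm², y = 57.5 mm, Ī = 17 109 844 mm⁴.
Semicircular cap: semicircle r = 67.5, A = 7156.9 mm², y = 143.65 mm, Ī = 2 278 490 mm⁴.
Centroid: ȳ = ΣA·y / ΣA = 84.683 mm.
Transfer each piece to the centroidal x-axis using Ī + A·d² with d = y − 84.683:
  rectangular body: d = -27.183 mm → contributes +28 581 215 mm⁴
  semicircular cap: d = 58.965 mm → contributes +27 162 451 mm⁴
Total I = 55 743 665 mm⁴.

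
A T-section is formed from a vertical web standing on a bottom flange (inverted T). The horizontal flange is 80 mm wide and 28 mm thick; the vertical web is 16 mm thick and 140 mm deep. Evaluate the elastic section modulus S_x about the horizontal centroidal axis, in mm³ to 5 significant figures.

S_x ≈ 1.0453 × 10⁵ mm³

Treat the section as a set of non-overlapping primitives; coordinates are from the bounding-box lower-left.
Flange: 80 × 28, A = 2 240 mm², y = 14 mm, Ī = 146346.7 mm⁴.
Web: 16 × 140, A = 2 240 mm², y = 98 mm, Ī = 3 658 667 mm⁴.
Centroid: ȳ = ΣA·y / ΣA = 56 mm.
Transfer each piece to the horizontal centroidal axis using Ī + A·d² with d = y − 56:
  flange: d = -42 mm → contributes +4 097 707 mm⁴
  web: d = 42 mm → contributes +7 610 027 mm⁴
Total I = 11 707 733 mm⁴.
Extreme fibre distance c = 112 mm; S = I/c = 104533.3 mm³.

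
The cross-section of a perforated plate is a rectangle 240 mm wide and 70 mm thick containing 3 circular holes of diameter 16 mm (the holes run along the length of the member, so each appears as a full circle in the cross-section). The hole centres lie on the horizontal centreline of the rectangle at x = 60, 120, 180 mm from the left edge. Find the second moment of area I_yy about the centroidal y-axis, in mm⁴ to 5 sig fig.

Decompose the section into non-overlapping parts with the origin at the bottom-left of its bounding rectangle.
Plate: 240 × 70, A = 16 800 mm², x = 120 mm, Ī = 80 640 000 mm⁴.
Hole 1 (subtracted): ⌀16, A = 201.0619 mm², x = 60 mm, Ī = 3216.991 mm⁴.
Hole 2 (subtracted): ⌀16, A = 201.0619 mm², x = 120 mm, Ī = 3216.991 mm⁴.
Hole 3 (subtracted): ⌀16, A = 201.0619 mm², x = 180 mm, Ī = 3216.991 mm⁴.
By symmetry the centroid is at mid-width, x̄ = 120 mm.
Transfer each piece to the centroidal y-axis using Ī + A·d² with d = x − 120:
  plate: d = 0 mm → contributes +80 640 000 mm⁴
  hole 1: d = -60 mm → contributes −727039.9 mm⁴
  hole 2: d = 0 mm → contributes −3216.991 mm⁴
  hole 3: d = 60 mm → contributes −727039.9 mm⁴
Total I = 79 182 703 mm⁴.

I_yy ≈ 7.9183 × 10⁷ mm⁴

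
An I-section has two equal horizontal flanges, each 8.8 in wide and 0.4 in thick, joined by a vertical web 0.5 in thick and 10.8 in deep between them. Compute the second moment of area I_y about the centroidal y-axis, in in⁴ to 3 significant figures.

Treat the section as a set of non-overlapping primitives; coordinates are from the bounding-box lower-left.
Bottom flange: 8.8 × 0.4, A = 3.52 in², x = 4.4 in, Ī = 22.716 in⁴.
Web: 0.5 × 10.8, A = 5.4 in², x = 4.4 in, Ī = 0.1125 in⁴.
Top flange: 8.8 × 0.4, A = 3.52 in², x = 4.4 in, Ī = 22.716 in⁴.
By symmetry the centroid is at mid-width, x̄ = 4.4 in.
All pieces are centred on the centroidal y-axis, so I = ΣĪ = 45.544 in⁴.

I_y ≈ 45.5 in⁴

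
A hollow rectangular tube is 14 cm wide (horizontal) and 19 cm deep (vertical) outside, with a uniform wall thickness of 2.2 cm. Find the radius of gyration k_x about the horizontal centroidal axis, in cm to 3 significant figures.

Split into non-overlapping primitives; take the origin at the lower-left of the bounding box.
Outer rectangle: 14 × 19, A = 266 cm², y = 9.5 cm, Ī = 8002.2 cm⁴.
Inner void (subtracted): 9.6 × 14.6, A = 140.16 cm², y = 9.5 cm, Ī = 2489.7 cm⁴.
By symmetry the centroid is at mid-height, ȳ = 9.5 cm.
All pieces are centred on the horizontal centroidal axis, so I = ΣĪ (holes subtracted) = 5512.5 cm⁴.
Radius of gyration: k = √(I/A) = √(5512.5 / 125.84) = 6.6186 cm.

k_x ≈ 6.62 cm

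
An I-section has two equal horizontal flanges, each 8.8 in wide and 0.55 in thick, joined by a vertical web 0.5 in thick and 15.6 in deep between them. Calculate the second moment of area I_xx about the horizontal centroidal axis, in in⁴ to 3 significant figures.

Treat the section as a set of non-overlapping primitives; coordinates are from the bounding-box lower-left.
Bottom flange: 8.8 × 0.55, A = 4.84 in², y = 0.275 in, Ī = 0.12201 in⁴.
Web: 0.5 × 15.6, A = 7.8 in², y = 8.35 in, Ī = 158.18 in⁴.
Top flange: 8.8 × 0.55, A = 4.84 in², y = 16.425 in, Ī = 0.12201 in⁴.
By symmetry the centroid is at mid-height, ȳ = 8.35 in.
Transfer each piece to the horizontal centroidal axis using Ī + A·d² with d = y − 8.35:
  bottom flange: d = -8.075 in → contributes +315.72 in⁴
  web: d = 0 in → contributes +158.18 in⁴
  top flange: d = 8.075 in → contributes +315.72 in⁴
Total I = 789.62 in⁴.

I_xx ≈ 790 in⁴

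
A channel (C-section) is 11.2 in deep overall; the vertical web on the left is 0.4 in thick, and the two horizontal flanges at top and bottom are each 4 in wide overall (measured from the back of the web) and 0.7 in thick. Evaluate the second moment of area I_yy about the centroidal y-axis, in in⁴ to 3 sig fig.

Split into non-overlapping primitives; take the origin at the lower-left of the bounding box.
Web: 0.4 × 11.2, A = 4.48 in², x = 0.2 in, Ī = 0.059733 in⁴.
Top flange (beyond web): 3.6 × 0.7, A = 2.52 in², x = 2.2 in, Ī = 2.7216 in⁴.
Bottom flange (beyond web): 3.6 × 0.7, A = 2.52 in², x = 2.2 in, Ī = 2.7216 in⁴.
Centroid: x̄ = ΣA·x / ΣA = 1.2588 in.
Transfer each piece to the centroidal y-axis using Ī + A·d² with d = x − 1.2588:
  web: d = -1.0588 in → contributes +5.0823 in⁴
  top flange (beyond web): d = 0.94118 in → contributes +4.9538 in⁴
  bottom flange (beyond web): d = 0.94118 in → contributes +4.9538 in⁴
Total I = 14.99 in⁴.

I_yy ≈ 15.0 in⁴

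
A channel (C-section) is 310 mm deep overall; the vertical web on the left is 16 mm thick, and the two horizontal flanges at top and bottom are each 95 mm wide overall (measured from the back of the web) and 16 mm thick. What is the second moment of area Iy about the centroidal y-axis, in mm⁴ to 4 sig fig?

Iy ≈ 5.199 × 10⁶ mm⁴

Treat the section as a set of non-overlapping primitives; coordinates are from the bounding-box lower-left.
Web: 16 × 310, A = 4 960 mm², x = 8 mm, Ī = 105 813 mm⁴.
Top flange (beyond web): 79 × 16, A = 1 264 mm², x = 55.5 mm, Ī = 657 385 mm⁴.
Bottom flange (beyond web): 79 × 16, A = 1 264 mm², x = 55.5 mm, Ī = 657 385 mm⁴.
Centroid: x̄ = ΣA·x / ΣA = 24.0363 mm.
Transfer each piece to the centroidal y-axis using Ī + A·d² with d = x − 24.0363:
  web: d = -16.0363 mm → contributes +1 381 345 mm⁴
  top flange (beyond web): d = 31.4637 mm → contributes +1 908 698 mm⁴
  bottom flange (beyond web): d = 31.4637 mm → contributes +1 908 698 mm⁴
Total I = 5 198 742 mm⁴.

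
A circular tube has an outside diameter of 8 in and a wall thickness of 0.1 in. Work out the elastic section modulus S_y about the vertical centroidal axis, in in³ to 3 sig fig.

S_y ≈ 4.84 in³

Split into non-overlapping primitives; take the origin at the lower-left of the bounding box.
Outer circle: ⌀8, A = 50.265 in², x = 4 in, Ī = 201.06 in⁴.
Bore (subtracted): ⌀7.8, A = 47.784 in², x = 4 in, Ī = 181.7 in⁴.
By symmetry the centroid is at mid-width, x̄ = 4 in.
All pieces are centred on the vertical centroidal axis, so I = ΣĪ (holes subtracted) = 19.365 in⁴.
Extreme fibre distance c = 4 in; S = I/c = 4.8412 in³.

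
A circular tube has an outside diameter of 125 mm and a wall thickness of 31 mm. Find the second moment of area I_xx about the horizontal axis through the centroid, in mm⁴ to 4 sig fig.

I_xx ≈ 1.121 × 10⁷ mm⁴

Split into non-overlapping primitives; take the origin at the lower-left of the bounding box.
Outer circle: ⌀125, A = 12271.8 mm², y = 62.5 mm, Ī = 11 984 225 mm⁴.
Bore (subtracted): ⌀63, A = 3117.25 mm², y = 62.5 mm, Ī = 773 272 mm⁴.
By symmetry the centroid is at mid-height, ȳ = 62.5 mm.
All pieces are centred on the horizontal axis through the centroid, so I = ΣĪ (holes subtracted) = 11 210 953 mm⁴.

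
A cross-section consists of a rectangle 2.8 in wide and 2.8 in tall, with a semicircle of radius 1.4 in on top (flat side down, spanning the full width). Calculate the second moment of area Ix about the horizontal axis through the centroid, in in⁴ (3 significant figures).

Treat the section as a set of non-overlapping primitives; coordinates are from the bounding-box lower-left.
Rectangular body: 2.8 × 2.8, A = 7.84 in², y = 1.4 in, Ī = 5.1221 in⁴.
Semicircular cap: semicircle r = 1.4, A = 3.0788 in², y = 3.3942 in, Ī = 0.42164 in⁴.
Centroid: ȳ = ΣA·y / ΣA = 1.9623 in.
Transfer each piece to the horizontal axis through the centroid using Ī + A·d² with d = y − 1.9623:
  rectangular body: d = -0.5623 in → contributes +7.601 in⁴
  semicircular cap: d = 1.4319 in → contributes +6.734 in⁴
Total I = 14.335 in⁴.

Ix ≈ 14.3 in⁴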